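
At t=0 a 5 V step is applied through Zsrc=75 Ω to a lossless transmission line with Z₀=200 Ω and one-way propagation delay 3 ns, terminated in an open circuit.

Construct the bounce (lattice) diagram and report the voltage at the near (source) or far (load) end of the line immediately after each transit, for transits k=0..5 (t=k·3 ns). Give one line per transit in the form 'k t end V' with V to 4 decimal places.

Γ_L=1.000000, Γ_S=-0.454545; launch V₁=5·200/275=3.636364
k=0 src: V=3.6364
k=1 load: inc=3.636364, refl=3.636364·1.000000=3.6364; V=0.000000+3.636364+3.636364=7.2727
k=2 src: inc=3.636364, refl=3.636364·-0.454545=-1.6529; V=3.636364+3.636364+-1.652893=5.6198
k=3 load: inc=-1.652893, refl=-1.652893·1.000000=-1.6529; V=7.272727+-1.652893+-1.652893=3.9669
k=4 src: inc=-1.652893, refl=-1.652893·-0.454545=0.7513; V=5.619835+-1.652893+0.751315=4.7183
k=5 load: inc=0.751315, refl=0.751315·1.000000=0.7513; V=3.966942+0.751315+0.751315=5.4696

0 0 source 3.6364
1 3 load 7.2727
2 6 source 5.6198
3 9 load 3.9669
4 12 source 4.7183
5 15 load 5.4696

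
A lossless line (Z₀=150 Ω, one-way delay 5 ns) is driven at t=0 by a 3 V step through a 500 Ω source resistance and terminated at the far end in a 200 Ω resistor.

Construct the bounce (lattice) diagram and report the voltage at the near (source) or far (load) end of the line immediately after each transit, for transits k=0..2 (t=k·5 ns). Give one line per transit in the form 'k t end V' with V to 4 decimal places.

Γ_L=0.142857, Γ_S=0.538462; launch V₁=3·150/650=0.692308
k=0 src: V=0.6923
k=1 load: inc=0.692308, refl=0.692308·0.142857=0.0989; V=0.000000+0.692308+0.098901=0.7912
k=2 src: inc=0.098901, refl=0.098901·0.538462=0.0533; V=0.692308+0.098901+0.053254=0.8445

0 0 source 0.6923
1 5 load 0.7912
2 10 source 0.8445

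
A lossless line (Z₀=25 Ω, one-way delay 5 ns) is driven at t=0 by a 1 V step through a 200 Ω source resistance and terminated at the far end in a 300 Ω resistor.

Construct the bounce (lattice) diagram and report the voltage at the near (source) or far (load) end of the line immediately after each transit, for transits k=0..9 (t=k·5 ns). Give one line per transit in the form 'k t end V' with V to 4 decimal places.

Γ_L=0.846154, Γ_S=0.777778; launch V₁=1·25/225=0.111111
k=0 src: V=0.1111
k=1 load: inc=0.111111, refl=0.111111·0.846154=0.0940; V=0.000000+0.111111+0.094017=0.2051
k=2 src: inc=0.094017, refl=0.094017·0.777778=0.0731; V=0.111111+0.094017+0.073124=0.2783
k=3 load: inc=0.073124, refl=0.073124·0.846154=0.0619; V=0.205128+0.073124+0.061874=0.3401
k=4 src: inc=0.061874, refl=0.061874·0.777778=0.0481; V=0.278253+0.061874+0.048125=0.3883
k=5 load: inc=0.048125, refl=0.048125·0.846154=0.0407; V=0.340127+0.048125+0.040721=0.4290
k=6 src: inc=0.040721, refl=0.040721·0.777778=0.0317; V=0.388252+0.040721+0.031672=0.4606
k=7 load: inc=0.031672, refl=0.031672·0.846154=0.0268; V=0.428973+0.031672+0.026799=0.4874
k=8 src: inc=0.026799, refl=0.026799·0.777778=0.0208; V=0.460644+0.026799+0.020844=0.5083
k=9 load: inc=0.020844, refl=0.020844·0.846154=0.0176; V=0.487443+0.020844+0.017637=0.5259

0 0 source 0.1111
1 5 load 0.2051
2 10 source 0.2783
3 15 load 0.3401
4 20 source 0.3883
5 25 load 0.4290
6 30 source 0.4606
7 35 load 0.4874
8 40 source 0.5083
9 45 load 0.5259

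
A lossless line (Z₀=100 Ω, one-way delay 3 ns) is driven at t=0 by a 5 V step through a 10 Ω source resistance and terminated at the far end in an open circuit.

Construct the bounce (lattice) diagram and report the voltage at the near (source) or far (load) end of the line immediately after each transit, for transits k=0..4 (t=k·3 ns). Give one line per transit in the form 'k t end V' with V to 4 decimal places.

0 0 source 4.5455
1 3 load 9.0909
2 6 source 5.3719
3 9 load 1.6529
4 12 source 4.6957

Γ_L=1.000000, Γ_S=-0.818182; launch V₁=5·100/110=4.545455
k=0 src: V=4.5455
k=1 load: inc=4.545455, refl=4.545455·1.000000=4.5455; V=0.000000+4.545455+4.545455=9.0909
k=2 src: inc=4.545455, refl=4.545455·-0.818182=-3.7190; V=4.545455+4.545455+-3.719008=5.3719
k=3 load: inc=-3.719008, refl=-3.719008·1.000000=-3.7190; V=9.090909+-3.719008+-3.719008=1.6529
k=4 src: inc=-3.719008, refl=-3.719008·-0.818182=3.0428; V=5.371901+-3.719008+3.042825=4.6957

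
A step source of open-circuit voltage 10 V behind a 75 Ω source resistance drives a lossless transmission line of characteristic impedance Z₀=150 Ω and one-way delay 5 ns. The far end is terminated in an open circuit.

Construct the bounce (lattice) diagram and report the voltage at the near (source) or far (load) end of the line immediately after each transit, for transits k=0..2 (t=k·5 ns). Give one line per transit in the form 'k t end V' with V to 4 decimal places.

0 0 source 6.6667
1 5 load 13.3333
2 10 source 11.1111

Γ_L=1.000000, Γ_S=-0.333333; launch V₁=10·150/225=6.666667
k=0 src: V=6.6667
k=1 load: inc=6.666667, refl=6.666667·1.000000=6.6667; V=0.000000+6.666667+6.666667=13.3333
k=2 src: inc=6.666667, refl=6.666667·-0.333333=-2.2222; V=6.666667+6.666667+-2.222222=11.1111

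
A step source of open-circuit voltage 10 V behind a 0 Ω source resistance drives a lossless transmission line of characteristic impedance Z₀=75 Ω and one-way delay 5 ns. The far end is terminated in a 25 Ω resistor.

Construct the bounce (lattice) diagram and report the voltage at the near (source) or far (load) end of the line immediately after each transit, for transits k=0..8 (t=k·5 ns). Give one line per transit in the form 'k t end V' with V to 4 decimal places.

Γ_L=-0.500000, Γ_S=-1.000000; launch V₁=10·75/75=10.000000
k=0 src: V=10.0000
k=1 load: inc=10.000000, refl=10.000000·-0.500000=-5.0000; V=0.000000+10.000000+-5.000000=5.0000
k=2 src: inc=-5.000000, refl=-5.000000·-1.000000=5.0000; V=10.000000+-5.000000+5.000000=10.0000
k=3 load: inc=5.000000, refl=5.000000·-0.500000=-2.5000; V=5.000000+5.000000+-2.500000=7.5000
k=4 src: inc=-2.500000, refl=-2.500000·-1.000000=2.5000; V=10.000000+-2.500000+2.500000=10.0000
k=5 load: inc=2.500000, refl=2.500000·-0.500000=-1.2500; V=7.500000+2.500000+-1.250000=8.7500
k=6 src: inc=-1.250000, refl=-1.250000·-1.000000=1.2500; V=10.000000+-1.250000+1.250000=10.0000
k=7 load: inc=1.250000, refl=1.250000·-0.500000=-0.6250; V=8.750000+1.250000+-0.625000=9.3750
k=8 src: inc=-0.625000, refl=-0.625000·-1.000000=0.6250; V=10.000000+-0.625000+0.625000=10.0000

0 0 source 10.0000
1 5 load 5.0000
2 10 source 10.0000
3 15 load 7.5000
4 20 source 10.0000
5 25 load 8.7500
6 30 source 10.0000
7 35 load 9.3750
8 40 source 10.0000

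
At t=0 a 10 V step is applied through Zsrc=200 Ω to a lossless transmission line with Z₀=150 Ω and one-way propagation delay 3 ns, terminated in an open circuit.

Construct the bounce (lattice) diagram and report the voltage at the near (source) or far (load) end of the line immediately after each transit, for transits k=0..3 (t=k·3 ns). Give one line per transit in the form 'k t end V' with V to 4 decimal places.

Γ_L=1.000000, Γ_S=0.142857; launch V₁=10·150/350=4.285714
k=0 src: V=4.2857
k=1 load: inc=4.285714, refl=4.285714·1.000000=4.2857; V=0.000000+4.285714+4.285714=8.5714
k=2 src: inc=4.285714, refl=4.285714·0.142857=0.6122; V=4.285714+4.285714+0.612245=9.1837
k=3 load: inc=0.612245, refl=0.612245·1.000000=0.6122; V=8.571429+0.612245+0.612245=9.7959

0 0 source 4.2857
1 3 load 8.5714
2 6 source 9.1837
3 9 load 9.7959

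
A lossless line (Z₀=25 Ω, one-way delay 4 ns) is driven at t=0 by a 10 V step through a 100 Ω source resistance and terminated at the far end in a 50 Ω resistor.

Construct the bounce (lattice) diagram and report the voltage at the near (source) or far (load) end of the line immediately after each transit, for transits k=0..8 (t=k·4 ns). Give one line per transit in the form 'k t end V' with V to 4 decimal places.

0 0 source 2.0000
1 4 load 2.6667
2 8 source 3.0667
3 12 load 3.2000
4 16 source 3.2800
5 20 load 3.3067
6 24 source 3.3227
7 28 load 3.3280
8 32 source 3.3312

Γ_L=0.333333, Γ_S=0.600000; launch V₁=10·25/125=2.000000
k=0 src: V=2.0000
k=1 load: inc=2.000000, refl=2.000000·0.333333=0.6667; V=0.000000+2.000000+0.666667=2.6667
k=2 src: inc=0.666667, refl=0.666667·0.600000=0.4000; V=2.000000+0.666667+0.400000=3.0667
k=3 load: inc=0.400000, refl=0.400000·0.333333=0.1333; V=2.666667+0.400000+0.133333=3.2000
k=4 src: inc=0.133333, refl=0.133333·0.600000=0.0800; V=3.066667+0.133333+0.080000=3.2800
k=5 load: inc=0.080000, refl=0.080000·0.333333=0.0267; V=3.200000+0.080000+0.026667=3.3067
k=6 src: inc=0.026667, refl=0.026667·0.600000=0.0160; V=3.280000+0.026667+0.016000=3.3227
k=7 load: inc=0.016000, refl=0.016000·0.333333=0.0053; V=3.306667+0.016000+0.005333=3.3280
k=8 src: inc=0.005333, refl=0.005333·0.600000=0.0032; V=3.322667+0.005333+0.003200=3.3312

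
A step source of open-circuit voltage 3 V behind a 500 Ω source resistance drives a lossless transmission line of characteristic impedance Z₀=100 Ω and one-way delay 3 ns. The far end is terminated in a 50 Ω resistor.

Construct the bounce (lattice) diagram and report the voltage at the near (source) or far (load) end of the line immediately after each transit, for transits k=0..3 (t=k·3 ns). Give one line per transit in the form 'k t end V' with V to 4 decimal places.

Γ_L=-0.333333, Γ_S=0.666667; launch V₁=3·100/600=0.500000
k=0 src: V=0.5000
k=1 load: inc=0.500000, refl=0.500000·-0.333333=-0.1667; V=0.000000+0.500000+-0.166667=0.3333
k=2 src: inc=-0.166667, refl=-0.166667·0.666667=-0.1111; V=0.500000+-0.166667+-0.111111=0.2222
k=3 load: inc=-0.111111, refl=-0.111111·-0.333333=0.0370; V=0.333333+-0.111111+0.037037=0.2593

0 0 source 0.5000
1 3 load 0.3333
2 6 source 0.2222
3 9 load 0.2593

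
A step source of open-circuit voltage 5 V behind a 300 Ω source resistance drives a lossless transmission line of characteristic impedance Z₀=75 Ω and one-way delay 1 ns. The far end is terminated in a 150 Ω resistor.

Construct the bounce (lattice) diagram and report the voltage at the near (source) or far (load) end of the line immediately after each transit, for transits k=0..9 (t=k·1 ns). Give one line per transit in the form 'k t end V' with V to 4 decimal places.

0 0 source 1.0000
1 1 load 1.3333
2 2 source 1.5333
3 3 load 1.6000
4 4 source 1.6400
5 5 load 1.6533
6 6 source 1.6613
7 7 load 1.6640
8 8 source 1.6656
9 9 load 1.6661

Γ_L=0.333333, Γ_S=0.600000; launch V₁=5·75/375=1.000000
k=0 src: V=1.0000
k=1 load: inc=1.000000, refl=1.000000·0.333333=0.3333; V=0.000000+1.000000+0.333333=1.3333
k=2 src: inc=0.333333, refl=0.333333·0.600000=0.2000; V=1.000000+0.333333+0.200000=1.5333
k=3 load: inc=0.200000, refl=0.200000·0.333333=0.0667; V=1.333333+0.200000+0.066667=1.6000
k=4 src: inc=0.066667, refl=0.066667·0.600000=0.0400; V=1.533333+0.066667+0.040000=1.6400
k=5 load: inc=0.040000, refl=0.040000·0.333333=0.0133; V=1.600000+0.040000+0.013333=1.6533
k=6 src: inc=0.013333, refl=0.013333·0.600000=0.0080; V=1.640000+0.013333+0.008000=1.6613
k=7 load: inc=0.008000, refl=0.008000·0.333333=0.0027; V=1.653333+0.008000+0.002667=1.6640
k=8 src: inc=0.002667, refl=0.002667·0.600000=0.0016; V=1.661333+0.002667+0.001600=1.6656
k=9 load: inc=0.001600, refl=0.001600·0.333333=0.0005; V=1.664000+0.001600+0.000533=1.6661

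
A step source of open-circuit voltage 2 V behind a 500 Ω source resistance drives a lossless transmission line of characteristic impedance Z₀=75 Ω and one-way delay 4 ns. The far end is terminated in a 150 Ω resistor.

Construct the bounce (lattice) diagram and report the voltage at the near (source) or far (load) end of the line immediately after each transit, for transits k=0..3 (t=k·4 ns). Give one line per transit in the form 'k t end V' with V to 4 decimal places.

Γ_L=0.333333, Γ_S=0.739130; launch V₁=2·75/575=0.260870
k=0 src: V=0.2609
k=1 load: inc=0.260870, refl=0.260870·0.333333=0.0870; V=0.000000+0.260870+0.086957=0.3478
k=2 src: inc=0.086957, refl=0.086957·0.739130=0.0643; V=0.260870+0.086957+0.064272=0.4121
k=3 load: inc=0.064272, refl=0.064272·0.333333=0.0214; V=0.347826+0.064272+0.021424=0.4335

0 0 source 0.2609
1 4 load 0.3478
2 8 source 0.4121
3 12 load 0.4335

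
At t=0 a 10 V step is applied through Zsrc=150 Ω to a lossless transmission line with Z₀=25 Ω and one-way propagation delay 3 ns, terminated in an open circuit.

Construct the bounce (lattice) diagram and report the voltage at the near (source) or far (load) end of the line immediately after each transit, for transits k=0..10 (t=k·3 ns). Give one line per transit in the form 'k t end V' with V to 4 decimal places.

0 0 source 1.4286
1 3 load 2.8571
2 6 source 3.8776
3 9 load 4.8980
4 12 source 5.6268
5 15 load 6.3557
6 18 source 6.8763
7 21 load 7.3969
8 24 source 7.7688
9 27 load 8.1407
10 30 source 8.4063

Γ_L=1.000000, Γ_S=0.714286; launch V₁=10·25/175=1.428571
k=0 src: V=1.4286
k=1 load: inc=1.428571, refl=1.428571·1.000000=1.4286; V=0.000000+1.428571+1.428571=2.8571
k=2 src: inc=1.428571, refl=1.428571·0.714286=1.0204; V=1.428571+1.428571+1.020408=3.8776
k=3 load: inc=1.020408, refl=1.020408·1.000000=1.0204; V=2.857143+1.020408+1.020408=4.8980
k=4 src: inc=1.020408, refl=1.020408·0.714286=0.7289; V=3.877551+1.020408+0.728863=5.6268
k=5 load: inc=0.728863, refl=0.728863·1.000000=0.7289; V=4.897959+0.728863+0.728863=6.3557
k=6 src: inc=0.728863, refl=0.728863·0.714286=0.5206; V=5.626822+0.728863+0.520616=6.8763
k=7 load: inc=0.520616, refl=0.520616·1.000000=0.5206; V=6.355685+0.520616+0.520616=7.3969
k=8 src: inc=0.520616, refl=0.520616·0.714286=0.3719; V=6.876302+0.520616+0.371869=7.7688
k=9 load: inc=0.371869, refl=0.371869·1.000000=0.3719; V=7.396918+0.371869+0.371869=8.1407
k=10 src: inc=0.371869, refl=0.371869·0.714286=0.2656; V=7.768787+0.371869+0.265621=8.4063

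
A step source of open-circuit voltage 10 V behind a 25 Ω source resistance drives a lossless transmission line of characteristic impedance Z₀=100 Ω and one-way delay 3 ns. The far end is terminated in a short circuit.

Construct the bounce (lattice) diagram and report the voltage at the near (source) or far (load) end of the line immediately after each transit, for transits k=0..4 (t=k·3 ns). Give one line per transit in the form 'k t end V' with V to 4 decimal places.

0 0 source 8.0000
1 3 load 0.0000
2 6 source 4.8000
3 9 load 0.0000
4 12 source 2.8800

Γ_L=-1.000000, Γ_S=-0.600000; launch V₁=10·100/125=8.000000
k=0 src: V=8.0000
k=1 load: inc=8.000000, refl=8.000000·-1.000000=-8.0000; V=0.000000+8.000000+-8.000000=0.0000
k=2 src: inc=-8.000000, refl=-8.000000·-0.600000=4.8000; V=8.000000+-8.000000+4.800000=4.8000
k=3 load: inc=4.800000, refl=4.800000·-1.000000=-4.8000; V=0.000000+4.800000+-4.800000=0.0000
k=4 src: inc=-4.800000, refl=-4.800000·-0.600000=2.8800; V=4.800000+-4.800000+2.880000=2.8800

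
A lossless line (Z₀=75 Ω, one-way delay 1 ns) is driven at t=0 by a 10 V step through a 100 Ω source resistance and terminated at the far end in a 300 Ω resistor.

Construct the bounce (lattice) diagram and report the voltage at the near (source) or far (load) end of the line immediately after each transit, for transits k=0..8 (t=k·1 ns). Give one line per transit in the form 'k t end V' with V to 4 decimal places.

0 0 source 4.2857
1 1 load 6.8571
2 2 source 7.2245
3 3 load 7.4449
4 4 source 7.4764
5 5 load 7.4953
6 6 source 7.4980
7 7 load 7.4996
8 8 source 7.4998

Γ_L=0.600000, Γ_S=0.142857; launch V₁=10·75/175=4.285714
k=0 src: V=4.2857
k=1 load: inc=4.285714, refl=4.285714·0.600000=2.5714; V=0.000000+4.285714+2.571429=6.8571
k=2 src: inc=2.571429, refl=2.571429·0.142857=0.3673; V=4.285714+2.571429+0.367347=7.2245
k=3 load: inc=0.367347, refl=0.367347·0.600000=0.2204; V=6.857143+0.367347+0.220408=7.4449
k=4 src: inc=0.220408, refl=0.220408·0.142857=0.0315; V=7.224490+0.220408+0.031487=7.4764
k=5 load: inc=0.031487, refl=0.031487·0.600000=0.0189; V=7.444898+0.031487+0.018892=7.4953
k=6 src: inc=0.018892, refl=0.018892·0.142857=0.0027; V=7.476385+0.018892+0.002699=7.4980
k=7 load: inc=0.002699, refl=0.002699·0.600000=0.0016; V=7.495277+0.002699+0.001619=7.4996
k=8 src: inc=0.001619, refl=0.001619·0.142857=0.0002; V=7.497976+0.001619+0.000231=7.4998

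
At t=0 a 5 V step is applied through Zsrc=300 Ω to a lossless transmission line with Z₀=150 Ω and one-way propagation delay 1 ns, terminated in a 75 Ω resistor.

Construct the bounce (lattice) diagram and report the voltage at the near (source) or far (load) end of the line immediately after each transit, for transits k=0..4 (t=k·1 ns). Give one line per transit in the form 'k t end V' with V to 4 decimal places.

Γ_L=-0.333333, Γ_S=0.333333; launch V₁=5·150/450=1.666667
k=0 src: V=1.6667
k=1 load: inc=1.666667, refl=1.666667·-0.333333=-0.5556; V=0.000000+1.666667+-0.555556=1.1111
k=2 src: inc=-0.555556, refl=-0.555556·0.333333=-0.1852; V=1.666667+-0.555556+-0.185185=0.9259
k=3 load: inc=-0.185185, refl=-0.185185·-0.333333=0.0617; V=1.111111+-0.185185+0.061728=0.9877
k=4 src: inc=0.061728, refl=0.061728·0.333333=0.0206; V=0.925926+0.061728+0.020576=1.0082

0 0 source 1.6667
1 1 load 1.1111
2 2 source 0.9259
3 3 load 0.9877
4 4 source 1.0082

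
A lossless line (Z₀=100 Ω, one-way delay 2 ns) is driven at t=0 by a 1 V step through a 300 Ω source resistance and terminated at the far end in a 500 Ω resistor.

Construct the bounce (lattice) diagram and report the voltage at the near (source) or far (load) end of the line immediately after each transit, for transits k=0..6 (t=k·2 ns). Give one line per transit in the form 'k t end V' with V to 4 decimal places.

0 0 source 0.2500
1 2 load 0.4167
2 4 source 0.5000
3 6 load 0.5556
4 8 source 0.5833
5 10 load 0.6019
6 12 source 0.6111

Γ_L=0.666667, Γ_S=0.500000; launch V₁=1·100/400=0.250000
k=0 src: V=0.2500
k=1 load: inc=0.250000, refl=0.250000·0.666667=0.1667; V=0.000000+0.250000+0.166667=0.4167
k=2 src: inc=0.166667, refl=0.166667·0.500000=0.0833; V=0.250000+0.166667+0.083333=0.5000
k=3 load: inc=0.083333, refl=0.083333·0.666667=0.0556; V=0.416667+0.083333+0.055556=0.5556
k=4 src: inc=0.055556, refl=0.055556·0.500000=0.0278; V=0.500000+0.055556+0.027778=0.5833
k=5 load: inc=0.027778, refl=0.027778·0.666667=0.0185; V=0.555556+0.027778+0.018519=0.6019
k=6 src: inc=0.018519, refl=0.018519·0.500000=0.0093; V=0.583333+0.018519+0.009259=0.6111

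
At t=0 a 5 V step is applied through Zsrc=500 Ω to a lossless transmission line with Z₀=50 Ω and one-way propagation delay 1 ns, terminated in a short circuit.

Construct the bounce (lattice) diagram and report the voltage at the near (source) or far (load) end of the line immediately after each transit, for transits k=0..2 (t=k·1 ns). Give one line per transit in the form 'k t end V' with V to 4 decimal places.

Γ_L=-1.000000, Γ_S=0.818182; launch V₁=5·50/550=0.454545
k=0 src: V=0.4545
k=1 load: inc=0.454545, refl=0.454545·-1.000000=-0.4545; V=0.000000+0.454545+-0.454545=0.0000
k=2 src: inc=-0.454545, refl=-0.454545·0.818182=-0.3719; V=0.454545+-0.454545+-0.371901=-0.3719

0 0 source 0.4545
1 1 load 0.0000
2 2 source -0.3719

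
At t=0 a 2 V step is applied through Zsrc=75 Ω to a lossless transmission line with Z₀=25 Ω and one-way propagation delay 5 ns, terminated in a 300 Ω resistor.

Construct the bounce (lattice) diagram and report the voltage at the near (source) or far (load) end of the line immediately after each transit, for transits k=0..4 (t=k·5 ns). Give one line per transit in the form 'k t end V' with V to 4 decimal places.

Γ_L=0.846154, Γ_S=0.500000; launch V₁=2·25/100=0.500000
k=0 src: V=0.5000
k=1 load: inc=0.500000, refl=0.500000·0.846154=0.4231; V=0.000000+0.500000+0.423077=0.9231
k=2 src: inc=0.423077, refl=0.423077·0.500000=0.2115; V=0.500000+0.423077+0.211538=1.1346
k=3 load: inc=0.211538, refl=0.211538·0.846154=0.1790; V=0.923077+0.211538+0.178994=1.3136
k=4 src: inc=0.178994, refl=0.178994·0.500000=0.0895; V=1.134615+0.178994+0.089497=1.4031

0 0 source 0.5000
1 5 load 0.9231
2 10 source 1.1346
3 15 load 1.3136
4 20 source 1.4031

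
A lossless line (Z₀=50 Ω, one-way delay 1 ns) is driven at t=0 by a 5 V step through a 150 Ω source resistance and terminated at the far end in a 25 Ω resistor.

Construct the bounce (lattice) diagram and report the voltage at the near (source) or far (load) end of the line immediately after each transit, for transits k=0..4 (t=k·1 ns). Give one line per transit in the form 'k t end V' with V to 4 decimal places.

Γ_L=-0.333333, Γ_S=0.500000; launch V₁=5·50/200=1.250000
k=0 src: V=1.2500
k=1 load: inc=1.250000, refl=1.250000·-0.333333=-0.4167; V=0.000000+1.250000+-0.416667=0.8333
k=2 src: inc=-0.416667, refl=-0.416667·0.500000=-0.2083; V=1.250000+-0.416667+-0.208333=0.6250
k=3 load: inc=-0.208333, refl=-0.208333·-0.333333=0.0694; V=0.833333+-0.208333+0.069444=0.6944
k=4 src: inc=0.069444, refl=0.069444·0.500000=0.0347; V=0.625000+0.069444+0.034722=0.7292

0 0 source 1.2500
1 1 load 0.8333
2 2 source 0.6250
3 3 load 0.6944
4 4 source 0.7292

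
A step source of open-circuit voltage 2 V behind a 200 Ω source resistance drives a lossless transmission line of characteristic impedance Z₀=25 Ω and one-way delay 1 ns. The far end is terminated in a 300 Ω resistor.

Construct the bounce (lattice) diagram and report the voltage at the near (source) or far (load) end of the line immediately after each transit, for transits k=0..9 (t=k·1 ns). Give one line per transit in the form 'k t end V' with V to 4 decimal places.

Γ_L=0.846154, Γ_S=0.777778; launch V₁=2·25/225=0.222222
k=0 src: V=0.2222
k=1 load: inc=0.222222, refl=0.222222·0.846154=0.1880; V=0.000000+0.222222+0.188034=0.4103
k=2 src: inc=0.188034, refl=0.188034·0.777778=0.1462; V=0.222222+0.188034+0.146249=0.5565
k=3 load: inc=0.146249, refl=0.146249·0.846154=0.1237; V=0.410256+0.146249+0.123749=0.6803
k=4 src: inc=0.123749, refl=0.123749·0.777778=0.0962; V=0.556505+0.123749+0.096249=0.7765
k=5 load: inc=0.096249, refl=0.096249·0.846154=0.0814; V=0.680254+0.096249+0.081442=0.8579
k=6 src: inc=0.081442, refl=0.081442·0.777778=0.0633; V=0.776503+0.081442+0.063344=0.9213
k=7 load: inc=0.063344, refl=0.063344·0.846154=0.0536; V=0.857945+0.063344+0.053598=0.9749
k=8 src: inc=0.053598, refl=0.053598·0.777778=0.0417; V=0.921289+0.053598+0.041688=1.0166
k=9 load: inc=0.041688, refl=0.041688·0.846154=0.0353; V=0.974887+0.041688+0.035274=1.0518

0 0 source 0.2222
1 1 load 0.4103
2 2 source 0.5565
3 3 load 0.6803
4 4 source 0.7765
5 5 load 0.8579
6 6 source 0.9213
7 7 load 0.9749
8 8 source 1.0166
9 9 load 1.0518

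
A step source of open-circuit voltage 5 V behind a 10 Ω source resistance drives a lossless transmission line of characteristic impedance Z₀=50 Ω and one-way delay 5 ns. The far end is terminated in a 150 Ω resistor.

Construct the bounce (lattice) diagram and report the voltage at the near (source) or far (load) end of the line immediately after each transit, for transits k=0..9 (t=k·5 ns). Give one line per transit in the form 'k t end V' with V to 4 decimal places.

Γ_L=0.500000, Γ_S=-0.666667; launch V₁=5·50/60=4.166667
k=0 src: V=4.1667
k=1 load: inc=4.166667, refl=4.166667·0.500000=2.0833; V=0.000000+4.166667+2.083333=6.2500
k=2 src: inc=2.083333, refl=2.083333·-0.666667=-1.3889; V=4.166667+2.083333+-1.388889=4.8611
k=3 load: inc=-1.388889, refl=-1.388889·0.500000=-0.6944; V=6.250000+-1.388889+-0.694444=4.1667
k=4 src: inc=-0.694444, refl=-0.694444·-0.666667=0.4630; V=4.861111+-0.694444+0.462963=4.6296
k=5 load: inc=0.462963, refl=0.462963·0.500000=0.2315; V=4.166667+0.462963+0.231481=4.8611
k=6 src: inc=0.231481, refl=0.231481·-0.666667=-0.1543; V=4.629630+0.231481+-0.154321=4.7068
k=7 load: inc=-0.154321, refl=-0.154321·0.500000=-0.0772; V=4.861111+-0.154321+-0.077160=4.6296
k=8 src: inc=-0.077160, refl=-0.077160·-0.666667=0.0514; V=4.706790+-0.077160+0.051440=4.6811
k=9 load: inc=0.051440, refl=0.051440·0.500000=0.0257; V=4.629630+0.051440+0.025720=4.7068

0 0 source 4.1667
1 5 load 6.2500
2 10 source 4.8611
3 15 load 4.1667
4 20 source 4.6296
5 25 load 4.8611
6 30 source 4.7068
7 35 load 4.6296
8 40 source 4.6811
9 45 load 4.7068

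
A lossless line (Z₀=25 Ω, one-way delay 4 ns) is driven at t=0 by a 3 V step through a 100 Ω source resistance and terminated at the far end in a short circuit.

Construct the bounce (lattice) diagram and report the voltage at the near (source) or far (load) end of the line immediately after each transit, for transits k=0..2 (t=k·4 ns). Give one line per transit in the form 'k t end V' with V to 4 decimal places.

Γ_L=-1.000000, Γ_S=0.600000; launch V₁=3·25/125=0.600000
k=0 src: V=0.6000
k=1 load: inc=0.600000, refl=0.600000·-1.000000=-0.6000; V=0.000000+0.600000+-0.600000=0.0000
k=2 src: inc=-0.600000, refl=-0.600000·0.600000=-0.3600; V=0.600000+-0.600000+-0.360000=-0.3600

0 0 source 0.6000
1 4 load 0.0000
2 8 source -0.3600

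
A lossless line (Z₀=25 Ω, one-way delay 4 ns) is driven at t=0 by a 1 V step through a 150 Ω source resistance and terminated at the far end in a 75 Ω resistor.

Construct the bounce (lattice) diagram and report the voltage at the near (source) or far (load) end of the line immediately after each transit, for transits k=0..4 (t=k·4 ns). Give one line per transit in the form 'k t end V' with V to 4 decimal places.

Γ_L=0.500000, Γ_S=0.714286; launch V₁=1·25/175=0.142857
k=0 src: V=0.1429
k=1 load: inc=0.142857, refl=0.142857·0.500000=0.0714; V=0.000000+0.142857+0.071429=0.2143
k=2 src: inc=0.071429, refl=0.071429·0.714286=0.0510; V=0.142857+0.071429+0.051020=0.2653
k=3 load: inc=0.051020, refl=0.051020·0.500000=0.0255; V=0.214286+0.051020+0.025510=0.2908
k=4 src: inc=0.025510, refl=0.025510·0.714286=0.0182; V=0.265306+0.025510+0.018222=0.3090

0 0 source 0.1429
1 4 load 0.2143
2 8 source 0.2653
3 12 load 0.2908
4 16 source 0.3090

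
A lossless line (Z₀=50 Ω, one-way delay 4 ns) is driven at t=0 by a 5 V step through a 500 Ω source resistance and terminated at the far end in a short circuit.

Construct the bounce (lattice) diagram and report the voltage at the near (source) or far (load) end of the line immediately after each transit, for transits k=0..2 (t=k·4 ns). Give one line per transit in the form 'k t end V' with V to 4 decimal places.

Γ_L=-1.000000, Γ_S=0.818182; launch V₁=5·50/550=0.454545
k=0 src: V=0.4545
k=1 load: inc=0.454545, refl=0.454545·-1.000000=-0.4545; V=0.000000+0.454545+-0.454545=0.0000
k=2 src: inc=-0.454545, refl=-0.454545·0.818182=-0.3719; V=0.454545+-0.454545+-0.371901=-0.3719

0 0 source 0.4545
1 4 load 0.0000
2 8 source -0.3719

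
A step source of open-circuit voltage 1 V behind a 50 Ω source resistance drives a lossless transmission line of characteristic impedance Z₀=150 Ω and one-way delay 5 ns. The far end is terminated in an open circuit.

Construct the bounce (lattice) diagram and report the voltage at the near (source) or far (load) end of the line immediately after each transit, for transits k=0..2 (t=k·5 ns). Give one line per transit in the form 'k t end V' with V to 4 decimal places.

0 0 source 0.7500
1 5 load 1.5000
2 10 source 1.1250

Γ_L=1.000000, Γ_S=-0.500000; launch V₁=1·150/200=0.750000
k=0 src: V=0.7500
k=1 load: inc=0.750000, refl=0.750000·1.000000=0.7500; V=0.000000+0.750000+0.750000=1.5000
k=2 src: inc=0.750000, refl=0.750000·-0.500000=-0.3750; V=0.750000+0.750000+-0.375000=1.1250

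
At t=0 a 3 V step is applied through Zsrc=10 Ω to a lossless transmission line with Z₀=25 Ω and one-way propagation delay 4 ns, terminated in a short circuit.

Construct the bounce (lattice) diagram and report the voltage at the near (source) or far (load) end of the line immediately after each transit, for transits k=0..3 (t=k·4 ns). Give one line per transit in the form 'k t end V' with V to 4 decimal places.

Γ_L=-1.000000, Γ_S=-0.428571; launch V₁=3·25/35=2.142857
k=0 src: V=2.1429
k=1 load: inc=2.142857, refl=2.142857·-1.000000=-2.1429; V=0.000000+2.142857+-2.142857=0.0000
k=2 src: inc=-2.142857, refl=-2.142857·-0.428571=0.9184; V=2.142857+-2.142857+0.918367=0.9184
k=3 load: inc=0.918367, refl=0.918367·-1.000000=-0.9184; V=0.000000+0.918367+-0.918367=0.0000

0 0 source 2.1429
1 4 load 0.0000
2 8 source 0.9184
3 12 load 0.0000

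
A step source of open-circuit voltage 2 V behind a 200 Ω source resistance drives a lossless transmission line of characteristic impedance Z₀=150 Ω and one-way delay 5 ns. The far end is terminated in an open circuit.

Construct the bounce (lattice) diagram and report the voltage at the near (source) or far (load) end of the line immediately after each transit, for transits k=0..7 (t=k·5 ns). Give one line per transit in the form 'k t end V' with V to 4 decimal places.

Γ_L=1.000000, Γ_S=0.142857; launch V₁=2·150/350=0.857143
k=0 src: V=0.8571
k=1 load: inc=0.857143, refl=0.857143·1.000000=0.8571; V=0.000000+0.857143+0.857143=1.7143
k=2 src: inc=0.857143, refl=0.857143·0.142857=0.1224; V=0.857143+0.857143+0.122449=1.8367
k=3 load: inc=0.122449, refl=0.122449·1.000000=0.1224; V=1.714286+0.122449+0.122449=1.9592
k=4 src: inc=0.122449, refl=0.122449·0.142857=0.0175; V=1.836735+0.122449+0.017493=1.9767
k=5 load: inc=0.017493, refl=0.017493·1.000000=0.0175; V=1.959184+0.017493+0.017493=1.9942
k=6 src: inc=0.017493, refl=0.017493·0.142857=0.0025; V=1.976676+0.017493+0.002499=1.9967
k=7 load: inc=0.002499, refl=0.002499·1.000000=0.0025; V=1.994169+0.002499+0.002499=1.9992

0 0 source 0.8571
1 5 load 1.7143
2 10 source 1.8367
3 15 load 1.9592
4 20 source 1.9767
5 25 load 1.9942
6 30 source 1.9967
7 35 load 1.9992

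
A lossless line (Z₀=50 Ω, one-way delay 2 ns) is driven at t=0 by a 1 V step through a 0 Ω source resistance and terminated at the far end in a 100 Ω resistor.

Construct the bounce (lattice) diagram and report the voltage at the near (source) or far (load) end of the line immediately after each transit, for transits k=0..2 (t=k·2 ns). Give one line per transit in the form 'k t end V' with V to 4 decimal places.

Γ_L=0.333333, Γ_S=-1.000000; launch V₁=1·50/50=1.000000
k=0 src: V=1.0000
k=1 load: inc=1.000000, refl=1.000000·0.333333=0.3333; V=0.000000+1.000000+0.333333=1.3333
k=2 src: inc=0.333333, refl=0.333333·-1.000000=-0.3333; V=1.000000+0.333333+-0.333333=1.0000

0 0 source 1.0000
1 2 load 1.3333
2 4 source 1.0000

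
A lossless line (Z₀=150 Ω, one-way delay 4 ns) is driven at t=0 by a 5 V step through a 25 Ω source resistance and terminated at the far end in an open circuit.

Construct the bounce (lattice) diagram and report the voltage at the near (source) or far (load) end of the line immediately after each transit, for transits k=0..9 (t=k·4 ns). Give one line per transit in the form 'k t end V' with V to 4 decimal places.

0 0 source 4.2857
1 4 load 8.5714
2 8 source 5.5102
3 12 load 2.4490
4 16 source 4.6356
5 20 load 6.8222
6 24 source 5.2603
7 28 load 3.6985
8 32 source 4.8141
9 36 load 5.9297

Γ_L=1.000000, Γ_S=-0.714286; launch V₁=5·150/175=4.285714
k=0 src: V=4.2857
k=1 load: inc=4.285714, refl=4.285714·1.000000=4.2857; V=0.000000+4.285714+4.285714=8.5714
k=2 src: inc=4.285714, refl=4.285714·-0.714286=-3.0612; V=4.285714+4.285714+-3.061224=5.5102
k=3 load: inc=-3.061224, refl=-3.061224·1.000000=-3.0612; V=8.571429+-3.061224+-3.061224=2.4490
k=4 src: inc=-3.061224, refl=-3.061224·-0.714286=2.1866; V=5.510204+-3.061224+2.186589=4.6356
k=5 load: inc=2.186589, refl=2.186589·1.000000=2.1866; V=2.448980+2.186589+2.186589=6.8222
k=6 src: inc=2.186589, refl=2.186589·-0.714286=-1.5618; V=4.635569+2.186589+-1.561849=5.2603
k=7 load: inc=-1.561849, refl=-1.561849·1.000000=-1.5618; V=6.822157+-1.561849+-1.561849=3.6985
k=8 src: inc=-1.561849, refl=-1.561849·-0.714286=1.1156; V=5.260308+-1.561849+1.115607=4.8141
k=9 load: inc=1.115607, refl=1.115607·1.000000=1.1156; V=3.698459+1.115607+1.115607=5.9297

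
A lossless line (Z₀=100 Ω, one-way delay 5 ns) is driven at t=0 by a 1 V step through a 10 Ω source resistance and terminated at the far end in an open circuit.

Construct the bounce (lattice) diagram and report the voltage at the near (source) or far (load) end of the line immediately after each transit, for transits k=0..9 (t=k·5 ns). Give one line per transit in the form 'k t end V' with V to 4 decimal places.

0 0 source 0.9091
1 5 load 1.8182
2 10 source 1.0744
3 15 load 0.3306
4 20 source 0.9391
5 25 load 1.5477
6 30 source 1.0498
7 35 load 0.5519
8 40 source 0.9593
9 45 load 1.3666

Γ_L=1.000000, Γ_S=-0.818182; launch V₁=1·100/110=0.909091
k=0 src: V=0.9091
k=1 load: inc=0.909091, refl=0.909091·1.000000=0.9091; V=0.000000+0.909091+0.909091=1.8182
k=2 src: inc=0.909091, refl=0.909091·-0.818182=-0.7438; V=0.909091+0.909091+-0.743802=1.0744
k=3 load: inc=-0.743802, refl=-0.743802·1.000000=-0.7438; V=1.818182+-0.743802+-0.743802=0.3306
k=4 src: inc=-0.743802, refl=-0.743802·-0.818182=0.6086; V=1.074380+-0.743802+0.608565=0.9391
k=5 load: inc=0.608565, refl=0.608565·1.000000=0.6086; V=0.330579+0.608565+0.608565=1.5477
k=6 src: inc=0.608565, refl=0.608565·-0.818182=-0.4979; V=0.939144+0.608565+-0.497917=1.0498
k=7 load: inc=-0.497917, refl=-0.497917·1.000000=-0.4979; V=1.547708+-0.497917+-0.497917=0.5519
k=8 src: inc=-0.497917, refl=-0.497917·-0.818182=0.4074; V=1.049792+-0.497917+0.407386=0.9593
k=9 load: inc=0.407386, refl=0.407386·1.000000=0.4074; V=0.551875+0.407386+0.407386=1.3666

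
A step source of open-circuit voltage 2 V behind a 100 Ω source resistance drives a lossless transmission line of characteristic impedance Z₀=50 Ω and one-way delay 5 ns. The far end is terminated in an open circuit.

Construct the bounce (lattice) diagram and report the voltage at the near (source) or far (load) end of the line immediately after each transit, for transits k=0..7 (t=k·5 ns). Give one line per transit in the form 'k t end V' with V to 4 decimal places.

Γ_L=1.000000, Γ_S=0.333333; launch V₁=2·50/150=0.666667
k=0 src: V=0.6667
k=1 load: inc=0.666667, refl=0.666667·1.000000=0.6667; V=0.000000+0.666667+0.666667=1.3333
k=2 src: inc=0.666667, refl=0.666667·0.333333=0.2222; V=0.666667+0.666667+0.222222=1.5556
k=3 load: inc=0.222222, refl=0.222222·1.000000=0.2222; V=1.333333+0.222222+0.222222=1.7778
k=4 src: inc=0.222222, refl=0.222222·0.333333=0.0741; V=1.555556+0.222222+0.074074=1.8519
k=5 load: inc=0.074074, refl=0.074074·1.000000=0.0741; V=1.777778+0.074074+0.074074=1.9259
k=6 src: inc=0.074074, refl=0.074074·0.333333=0.0247; V=1.851852+0.074074+0.024691=1.9506
k=7 load: inc=0.024691, refl=0.024691·1.000000=0.0247; V=1.925926+0.024691+0.024691=1.9753

0 0 source 0.6667
1 5 load 1.3333
2 10 source 1.5556
3 15 load 1.7778
4 20 source 1.8519
5 25 load 1.9259
6 30 source 1.9506
7 35 load 1.9753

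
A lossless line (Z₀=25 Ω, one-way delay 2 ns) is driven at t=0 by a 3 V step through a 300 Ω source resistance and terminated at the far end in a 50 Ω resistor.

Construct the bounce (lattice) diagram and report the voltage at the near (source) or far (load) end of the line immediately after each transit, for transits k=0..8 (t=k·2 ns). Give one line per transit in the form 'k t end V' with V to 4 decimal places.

0 0 source 0.2308
1 2 load 0.3077
2 4 source 0.3728
3 6 load 0.3945
4 8 source 0.4128
5 10 load 0.4190
6 12 source 0.4241
7 14 load 0.4259
8 16 source 0.4273

Γ_L=0.333333, Γ_S=0.846154; launch V₁=3·25/325=0.230769
k=0 src: V=0.2308
k=1 load: inc=0.230769, refl=0.230769·0.333333=0.0769; V=0.000000+0.230769+0.076923=0.3077
k=2 src: inc=0.076923, refl=0.076923·0.846154=0.0651; V=0.230769+0.076923+0.065089=0.3728
k=3 load: inc=0.065089, refl=0.065089·0.333333=0.0217; V=0.307692+0.065089+0.021696=0.3945
k=4 src: inc=0.021696, refl=0.021696·0.846154=0.0184; V=0.372781+0.021696+0.018358=0.4128
k=5 load: inc=0.018358, refl=0.018358·0.333333=0.0061; V=0.394477+0.018358+0.006119=0.4190
k=6 src: inc=0.006119, refl=0.006119·0.846154=0.0052; V=0.412836+0.006119+0.005178=0.4241
k=7 load: inc=0.005178, refl=0.005178·0.333333=0.0017; V=0.418955+0.005178+0.001726=0.4259
k=8 src: inc=0.001726, refl=0.001726·0.846154=0.0015; V=0.424133+0.001726+0.001460=0.4273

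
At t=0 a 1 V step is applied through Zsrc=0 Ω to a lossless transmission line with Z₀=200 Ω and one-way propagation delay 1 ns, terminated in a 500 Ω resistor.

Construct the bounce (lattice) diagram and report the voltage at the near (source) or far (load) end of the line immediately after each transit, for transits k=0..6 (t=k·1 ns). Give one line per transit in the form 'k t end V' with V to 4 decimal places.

0 0 source 1.0000
1 1 load 1.4286
2 2 source 1.0000
3 3 load 0.8163
4 4 source 1.0000
5 5 load 1.0787
6 6 source 1.0000

Γ_L=0.428571, Γ_S=-1.000000; launch V₁=1·200/200=1.000000
k=0 src: V=1.0000
k=1 load: inc=1.000000, refl=1.000000·0.428571=0.4286; V=0.000000+1.000000+0.428571=1.4286
k=2 src: inc=0.428571, refl=0.428571·-1.000000=-0.4286; V=1.000000+0.428571+-0.428571=1.0000
k=3 load: inc=-0.428571, refl=-0.428571·0.428571=-0.1837; V=1.428571+-0.428571+-0.183673=0.8163
k=4 src: inc=-0.183673, refl=-0.183673·-1.000000=0.1837; V=1.000000+-0.183673+0.183673=1.0000
k=5 load: inc=0.183673, refl=0.183673·0.428571=0.0787; V=0.816327+0.183673+0.078717=1.0787
k=6 src: inc=0.078717, refl=0.078717·-1.000000=-0.0787; V=1.000000+0.078717+-0.078717=1.0000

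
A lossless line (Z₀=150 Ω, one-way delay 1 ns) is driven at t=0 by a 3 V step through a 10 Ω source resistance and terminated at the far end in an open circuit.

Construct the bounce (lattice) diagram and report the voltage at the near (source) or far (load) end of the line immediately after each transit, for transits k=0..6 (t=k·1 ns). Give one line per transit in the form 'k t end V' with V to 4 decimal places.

0 0 source 2.8125
1 1 load 5.6250
2 2 source 3.1641
3 3 load 0.7031
4 4 source 2.8564
5 5 load 5.0098
6 6 source 3.1256

Γ_L=1.000000, Γ_S=-0.875000; launch V₁=3·150/160=2.812500
k=0 src: V=2.8125
k=1 load: inc=2.812500, refl=2.812500·1.000000=2.8125; V=0.000000+2.812500+2.812500=5.6250
k=2 src: inc=2.812500, refl=2.812500·-0.875000=-2.4609; V=2.812500+2.812500+-2.460938=3.1641
k=3 load: inc=-2.460938, refl=-2.460938·1.000000=-2.4609; V=5.625000+-2.460938+-2.460938=0.7031
k=4 src: inc=-2.460938, refl=-2.460938·-0.875000=2.1533; V=3.164062+-2.460938+2.153320=2.8564
k=5 load: inc=2.153320, refl=2.153320·1.000000=2.1533; V=0.703125+2.153320+2.153320=5.0098
k=6 src: inc=2.153320, refl=2.153320·-0.875000=-1.8842; V=2.856445+2.153320+-1.884155=3.1256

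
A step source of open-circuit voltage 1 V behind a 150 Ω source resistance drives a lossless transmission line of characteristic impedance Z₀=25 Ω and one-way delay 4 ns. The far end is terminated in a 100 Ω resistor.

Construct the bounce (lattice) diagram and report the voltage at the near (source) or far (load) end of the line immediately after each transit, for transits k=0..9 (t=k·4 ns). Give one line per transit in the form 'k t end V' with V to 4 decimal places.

0 0 source 0.1429
1 4 load 0.2286
2 8 source 0.2898
3 12 load 0.3265
4 16 source 0.3528
5 20 load 0.3685
6 24 source 0.3798
7 28 load 0.3865
8 32 source 0.3913
9 36 load 0.3942

Γ_L=0.600000, Γ_S=0.714286; launch V₁=1·25/175=0.142857
k=0 src: V=0.1429
k=1 load: inc=0.142857, refl=0.142857·0.600000=0.0857; V=0.000000+0.142857+0.085714=0.2286
k=2 src: inc=0.085714, refl=0.085714·0.714286=0.0612; V=0.142857+0.085714+0.061224=0.2898
k=3 load: inc=0.061224, refl=0.061224·0.600000=0.0367; V=0.228571+0.061224+0.036735=0.3265
k=4 src: inc=0.036735, refl=0.036735·0.714286=0.0262; V=0.289796+0.036735+0.026239=0.3528
k=5 load: inc=0.026239, refl=0.026239·0.600000=0.0157; V=0.326531+0.026239+0.015743=0.3685
k=6 src: inc=0.015743, refl=0.015743·0.714286=0.0112; V=0.352770+0.015743+0.011245=0.3798
k=7 load: inc=0.011245, refl=0.011245·0.600000=0.0067; V=0.368513+0.011245+0.006747=0.3865
k=8 src: inc=0.006747, refl=0.006747·0.714286=0.0048; V=0.379758+0.006747+0.004819=0.3913
k=9 load: inc=0.004819, refl=0.004819·0.600000=0.0029; V=0.386506+0.004819+0.002892=0.3942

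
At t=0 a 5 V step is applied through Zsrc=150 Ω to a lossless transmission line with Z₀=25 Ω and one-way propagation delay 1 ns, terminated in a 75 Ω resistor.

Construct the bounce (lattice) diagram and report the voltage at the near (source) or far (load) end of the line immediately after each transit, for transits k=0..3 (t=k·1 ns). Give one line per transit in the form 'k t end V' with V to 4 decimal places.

Γ_L=0.500000, Γ_S=0.714286; launch V₁=5·25/175=0.714286
k=0 src: V=0.7143
k=1 load: inc=0.714286, refl=0.714286·0.500000=0.3571; V=0.000000+0.714286+0.357143=1.0714
k=2 src: inc=0.357143, refl=0.357143·0.714286=0.2551; V=0.714286+0.357143+0.255102=1.3265
k=3 load: inc=0.255102, refl=0.255102·0.500000=0.1276; V=1.071429+0.255102+0.127551=1.4541

0 0 source 0.7143
1 1 load 1.0714
2 2 source 1.3265
3 3 load 1.4541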